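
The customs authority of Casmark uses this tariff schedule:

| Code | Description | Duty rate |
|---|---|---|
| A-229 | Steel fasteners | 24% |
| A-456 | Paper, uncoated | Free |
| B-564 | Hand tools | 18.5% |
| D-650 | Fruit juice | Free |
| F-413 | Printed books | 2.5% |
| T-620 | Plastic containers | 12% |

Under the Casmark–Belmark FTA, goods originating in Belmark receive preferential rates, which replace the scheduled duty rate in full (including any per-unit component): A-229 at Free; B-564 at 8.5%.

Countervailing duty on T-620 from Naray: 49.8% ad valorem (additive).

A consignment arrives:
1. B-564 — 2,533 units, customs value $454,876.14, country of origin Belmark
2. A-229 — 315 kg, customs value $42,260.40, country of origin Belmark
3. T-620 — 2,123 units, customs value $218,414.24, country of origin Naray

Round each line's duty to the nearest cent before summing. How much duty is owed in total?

$173,644.47

Line 1 (B-564, Belmark, 2,533 units, $454,876.14):
Base rate for B-564 is 18.5%.
Origin Belmark qualifies under the Casmark–Belmark agreement and B-564 is covered: preferential rate 8.5% applies instead.
Duty = $454,876.14 × 8.5% = $38,664.47.
Line 2 (A-229, Belmark, 315 kg, $42,260.40):
Base rate for A-229 is 24%.
Origin Belmark qualifies under the Casmark–Belmark agreement and A-229 is covered: preferential rate Free applies instead.
Duty = $42,260.40 × 0% = $0.00.
Line 3 (T-620, Naray, 2,123 units, $218,414.24):
Base rate for T-620 is 12%.
Additional duty on T-620 from Naray: +49.8%. Applied ad valorem rate: 12% + 49.8% = 61.8%.
Duty = $218,414.24 × 61.8% = $134,980.00.
Total = $38,664.47 + $0.00 + $134,980.00 = $173,644.47.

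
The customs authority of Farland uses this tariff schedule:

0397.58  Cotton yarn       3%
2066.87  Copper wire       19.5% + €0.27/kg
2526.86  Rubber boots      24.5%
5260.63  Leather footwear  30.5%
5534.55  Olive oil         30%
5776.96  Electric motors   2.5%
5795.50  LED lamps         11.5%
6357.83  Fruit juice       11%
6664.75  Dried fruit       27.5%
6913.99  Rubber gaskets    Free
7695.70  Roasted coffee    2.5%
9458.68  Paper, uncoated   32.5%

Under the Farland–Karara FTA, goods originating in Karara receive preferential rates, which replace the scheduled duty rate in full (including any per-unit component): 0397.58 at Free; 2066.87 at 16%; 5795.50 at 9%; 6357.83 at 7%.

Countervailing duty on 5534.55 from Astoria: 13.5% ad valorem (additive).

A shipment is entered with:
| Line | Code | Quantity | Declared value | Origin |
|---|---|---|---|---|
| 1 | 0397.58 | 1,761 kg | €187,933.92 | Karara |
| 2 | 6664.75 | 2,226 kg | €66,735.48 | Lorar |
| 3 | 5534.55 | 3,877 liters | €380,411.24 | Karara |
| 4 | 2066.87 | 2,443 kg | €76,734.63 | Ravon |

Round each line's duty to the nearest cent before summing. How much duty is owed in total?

Line 1 (0397.58, Karara, 1,761 kg, €187,933.92):
Base rate for 0397.58 is 3%.
Origin Karara qualifies under the Farland–Karara agreement and 0397.58 is covered: preferential rate Free applies instead.
Duty = €187,933.92 × 0% = €0.00.
Line 2 (6664.75, Lorar, 2,226 kg, €66,735.48):
Base rate for 6664.75 is 27.5%.
Duty = €66,735.48 × 27.5% = €18,352.26.
Line 3 (5534.55, Karara, 3,877 liters, €380,411.24):
Base rate for 5534.55 is 30%.
Origin Karara is the FTA partner but 5534.55 is not on the preference list; base rate stands.
The additional-duty order on 5534.55 targets Astoria, not Karara; it does not apply.
Duty = €380,411.24 × 30% = €114,123.37.
Line 4 (2066.87, Ravon, 2,443 kg, €76,734.63):
Base rate for 2066.87 is 19.5% + €0.27/kg.
2066.87 has an FTA preferential rate, but origin Ravon is not Karara; base rate stands.
Duty = €76,734.63 × 19.5% + 2,443 × €0.27 = €15,622.86.
Total = €0.00 + €18,352.26 + €114,123.37 + €15,622.86 = €148,098.49.

€148,098.49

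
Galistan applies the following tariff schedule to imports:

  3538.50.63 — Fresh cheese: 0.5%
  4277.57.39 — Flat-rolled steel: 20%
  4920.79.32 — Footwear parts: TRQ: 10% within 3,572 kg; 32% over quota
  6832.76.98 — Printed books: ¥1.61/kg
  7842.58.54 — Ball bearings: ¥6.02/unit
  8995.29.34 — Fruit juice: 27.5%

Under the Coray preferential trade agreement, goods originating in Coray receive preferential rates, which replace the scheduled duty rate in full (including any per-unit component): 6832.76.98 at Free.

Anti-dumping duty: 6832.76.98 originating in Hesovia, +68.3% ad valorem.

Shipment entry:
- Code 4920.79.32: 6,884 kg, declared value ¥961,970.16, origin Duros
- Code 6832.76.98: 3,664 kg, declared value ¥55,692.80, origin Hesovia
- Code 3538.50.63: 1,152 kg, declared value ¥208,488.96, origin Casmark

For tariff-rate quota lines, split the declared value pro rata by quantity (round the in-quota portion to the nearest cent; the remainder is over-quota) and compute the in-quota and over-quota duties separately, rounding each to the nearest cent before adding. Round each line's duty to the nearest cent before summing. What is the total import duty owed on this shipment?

¥242,996.83

Line 1 (4920.79.32, Duros, 6,884 kg, ¥961,970.16):
Code 4920.79.32 is under a tariff-rate quota (threshold 3,572 kg). In-quota: 3,572 kg at 10%; over-quota: 3,312 kg at 32%.
Pro-rata value split: in-quota = ¥961,970.16 × 3,572/6,884 = ¥499,151.28; over-quota = ¥961,970.16 − ¥499,151.28 = ¥462,818.88.
In-quota duty = ¥499,151.28 × 10% = ¥49,915.13. Over-quota duty = ¥462,818.88 × 32% = ¥148,102.04.
Line duty = ¥49,915.13 + ¥148,102.04 = ¥198,017.17.
Line 2 (6832.76.98, Hesovia, 3,664 kg, ¥55,692.80):
Base rate for 6832.76.98 is ¥1.61/kg.
6832.76.98 has an FTA preferential rate, but origin Hesovia is not Coray; base rate stands.
Additional duty on 6832.76.98 from Hesovia: +68.3% ad valorem. Applied ad valorem rate = 68.3%.
Duty = ¥55,692.80 × 68.3% + 3,664 × ¥1.61 = ¥43,937.22.
Line 3 (3538.50.63, Casmark, 1,152 kg, ¥208,488.96):
Base rate for 3538.50.63 is 0.5%.
Duty = ¥208,488.96 × 0.5% = ¥1,042.44.
Total = ¥198,017.17 + ¥43,937.22 + ¥1,042.44 = ¥242,996.83.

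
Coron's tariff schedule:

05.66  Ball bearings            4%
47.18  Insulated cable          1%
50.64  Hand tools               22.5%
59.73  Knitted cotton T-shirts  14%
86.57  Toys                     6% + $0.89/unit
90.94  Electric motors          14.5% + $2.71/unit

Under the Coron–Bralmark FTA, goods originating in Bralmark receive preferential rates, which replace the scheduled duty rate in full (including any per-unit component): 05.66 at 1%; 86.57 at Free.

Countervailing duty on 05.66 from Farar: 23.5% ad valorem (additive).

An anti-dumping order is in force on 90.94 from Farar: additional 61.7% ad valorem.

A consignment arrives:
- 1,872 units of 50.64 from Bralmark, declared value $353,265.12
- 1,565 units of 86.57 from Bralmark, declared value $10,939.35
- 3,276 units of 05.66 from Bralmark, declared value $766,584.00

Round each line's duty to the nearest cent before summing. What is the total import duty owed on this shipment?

Line 1 (50.64, Bralmark, 1,872 units, $353,265.12):
Base rate for 50.64 is 22.5%.
Origin Bralmark is the FTA partner but 50.64 is not on the preference list; base rate stands.
Duty = $353,265.12 × 22.5% = $79,484.65.
Line 2 (86.57, Bralmark, 1,565 units, $10,939.35):
Base rate for 86.57 is 6% + $0.89/unit.
Origin Bralmark qualifies under the Coron–Bralmark agreement and 86.57 is covered: preferential rate Free applies instead.
Duty = $10,939.35 × 0% = $0.00.
Line 3 (05.66, Bralmark, 3,276 units, $766,584.00):
Base rate for 05.66 is 4%.
Origin Bralmark qualifies under the Coron–Bralmark agreement and 05.66 is covered: preferential rate 1% applies instead.
The additional-duty order on 05.66 targets Farar, not Bralmark; it does not apply.
Duty = $766,584.00 × 1% = $7,665.84.
Total = $79,484.65 + $0.00 + $7,665.84 = $87,150.49.

$87,150.49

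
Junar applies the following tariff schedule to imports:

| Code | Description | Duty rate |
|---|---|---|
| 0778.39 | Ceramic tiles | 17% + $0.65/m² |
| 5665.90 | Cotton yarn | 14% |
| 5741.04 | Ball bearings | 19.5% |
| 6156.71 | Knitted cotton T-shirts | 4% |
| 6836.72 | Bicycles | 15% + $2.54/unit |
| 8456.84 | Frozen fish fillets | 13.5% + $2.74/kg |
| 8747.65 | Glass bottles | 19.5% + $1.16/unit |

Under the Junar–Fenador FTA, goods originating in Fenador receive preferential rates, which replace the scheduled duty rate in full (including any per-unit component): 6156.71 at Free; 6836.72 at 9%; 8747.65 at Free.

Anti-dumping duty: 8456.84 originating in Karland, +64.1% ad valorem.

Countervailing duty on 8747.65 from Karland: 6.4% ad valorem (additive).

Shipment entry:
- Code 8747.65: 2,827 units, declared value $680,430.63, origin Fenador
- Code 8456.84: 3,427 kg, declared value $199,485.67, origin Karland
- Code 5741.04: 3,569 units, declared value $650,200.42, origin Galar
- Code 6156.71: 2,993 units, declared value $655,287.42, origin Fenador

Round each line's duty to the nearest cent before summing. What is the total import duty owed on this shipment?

$290,979.94

Line 1 (8747.65, Fenador, 2,827 units, $680,430.63):
Base rate for 8747.65 is 19.5% + $1.16/unit.
Origin Fenador qualifies under the Junar–Fenador agreement and 8747.65 is covered: preferential rate Free applies instead.
The additional-duty order on 8747.65 targets Karland, not Fenador; it does not apply.
Duty = $680,430.63 × 0% = $0.00.
Line 2 (8456.84, Karland, 3,427 kg, $199,485.67):
Base rate for 8456.84 is 13.5% + $2.74/kg.
Additional duty on 8456.84 from Karland: +64.1%. Applied ad valorem rate: 13.5% + 64.1% = 77.6%.
Duty = $199,485.67 × 77.6% + 3,427 × $2.74 = $164,190.86.
Line 3 (5741.04, Galar, 3,569 units, $650,200.42):
Base rate for 5741.04 is 19.5%.
Duty = $650,200.42 × 19.5% = $126,789.08.
Line 4 (6156.71, Fenador, 2,993 units, $655,287.42):
Base rate for 6156.71 is 4%.
Origin Fenador qualifies under the Junar–Fenador agreement and 6156.71 is covered: preferential rate Free applies instead.
Duty = $655,287.42 × 0% = $0.00.
Total = $0.00 + $164,190.86 + $126,789.08 + $0.00 = $290,979.94.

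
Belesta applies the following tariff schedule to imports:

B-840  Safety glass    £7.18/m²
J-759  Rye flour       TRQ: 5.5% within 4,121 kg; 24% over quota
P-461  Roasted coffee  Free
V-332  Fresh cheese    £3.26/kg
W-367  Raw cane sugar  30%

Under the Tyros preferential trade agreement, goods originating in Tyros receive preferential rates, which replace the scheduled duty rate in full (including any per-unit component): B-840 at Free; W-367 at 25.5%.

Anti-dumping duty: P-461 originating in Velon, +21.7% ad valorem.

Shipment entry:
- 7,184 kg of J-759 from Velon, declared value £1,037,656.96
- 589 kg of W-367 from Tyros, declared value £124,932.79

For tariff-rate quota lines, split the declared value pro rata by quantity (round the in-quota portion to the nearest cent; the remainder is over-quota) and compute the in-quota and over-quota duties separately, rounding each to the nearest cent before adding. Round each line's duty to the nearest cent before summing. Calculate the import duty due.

£170,776.64

Line 1 (J-759, Velon, 7,184 kg, £1,037,656.96):
Code J-759 is under a tariff-rate quota (threshold 4,121 kg). In-quota: 4,121 kg at 5.5%; over-quota: 3,063 kg at 24%.
Pro-rata value split: in-quota = £1,037,656.96 × 4,121/7,184 = £595,237.24; over-quota = £1,037,656.96 − £595,237.24 = £442,419.72.
In-quota duty = £595,237.24 × 5.5% = £32,738.05. Over-quota duty = £442,419.72 × 24% = £106,180.73.
Line duty = £32,738.05 + £106,180.73 = £138,918.78.
Line 2 (W-367, Tyros, 589 kg, £124,932.79):
Base rate for W-367 is 30%.
Origin Tyros qualifies under the Belesta–Tyros agreement and W-367 is covered: preferential rate 25.5% applies instead.
Duty = £124,932.79 × 25.5% = £31,857.86.
Total = £138,918.78 + £31,857.86 = £170,776.64.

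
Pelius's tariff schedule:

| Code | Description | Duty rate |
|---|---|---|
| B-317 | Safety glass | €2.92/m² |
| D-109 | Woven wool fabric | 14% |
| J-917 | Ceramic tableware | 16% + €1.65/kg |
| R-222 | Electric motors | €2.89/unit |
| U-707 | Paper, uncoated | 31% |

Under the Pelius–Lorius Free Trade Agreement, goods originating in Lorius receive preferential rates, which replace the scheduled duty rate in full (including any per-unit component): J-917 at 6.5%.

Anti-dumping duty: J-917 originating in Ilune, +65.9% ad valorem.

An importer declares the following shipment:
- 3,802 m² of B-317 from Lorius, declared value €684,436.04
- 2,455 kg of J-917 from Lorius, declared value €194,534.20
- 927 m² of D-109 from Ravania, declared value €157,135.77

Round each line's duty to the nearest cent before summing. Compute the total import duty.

€45,745.57

Line 1 (B-317, Lorius, 3,802 m², €684,436.04):
Base rate for B-317 is €2.92/m².
Origin Lorius is the FTA partner but B-317 is not on the preference list; base rate stands.
Duty = 3,802 × €2.92 = €11,101.84.
Line 2 (J-917, Lorius, 2,455 kg, €194,534.20):
Base rate for J-917 is 16% + €1.65/kg.
Origin Lorius qualifies under the Pelius–Lorius agreement and J-917 is covered: preferential rate 6.5% applies instead.
The additional-duty order on J-917 targets Ilune, not Lorius; it does not apply.
Duty = €194,534.20 × 6.5% = €12,644.72.
Line 3 (D-109, Ravania, 927 m², €157,135.77):
Base rate for D-109 is 14%.
Duty = €157,135.77 × 14% = €21,999.01.
Total = €11,101.84 + €12,644.72 + €21,999.01 = €45,745.57.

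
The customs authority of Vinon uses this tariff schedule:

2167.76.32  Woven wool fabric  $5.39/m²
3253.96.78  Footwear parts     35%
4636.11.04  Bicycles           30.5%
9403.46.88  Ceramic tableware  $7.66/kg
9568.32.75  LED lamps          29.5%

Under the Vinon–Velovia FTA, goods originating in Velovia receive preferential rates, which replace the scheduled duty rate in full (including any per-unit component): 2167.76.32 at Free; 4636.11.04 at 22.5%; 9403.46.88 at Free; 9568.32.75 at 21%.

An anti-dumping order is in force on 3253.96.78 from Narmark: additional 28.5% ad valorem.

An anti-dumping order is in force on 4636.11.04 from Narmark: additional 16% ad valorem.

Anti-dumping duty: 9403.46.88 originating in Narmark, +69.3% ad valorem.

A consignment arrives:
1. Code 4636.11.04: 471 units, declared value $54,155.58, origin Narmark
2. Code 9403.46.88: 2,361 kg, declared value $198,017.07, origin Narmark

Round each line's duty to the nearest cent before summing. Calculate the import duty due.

$180,493.43

Line 1 (4636.11.04, Narmark, 471 units, $54,155.58):
Base rate for 4636.11.04 is 30.5%.
4636.11.04 has an FTA preferential rate, but origin Narmark is not Velovia; base rate stands.
Additional duty on 4636.11.04 from Narmark: +16%. Applied ad valorem rate: 30.5% + 16% = 46.5%.
Duty = $54,155.58 × 46.5% = $25,182.34.
Line 2 (9403.46.88, Narmark, 2,361 kg, $198,017.07):
Base rate for 9403.46.88 is $7.66/kg.
9403.46.88 has an FTA preferential rate, but origin Narmark is not Velovia; base rate stands.
Additional duty on 9403.46.88 from Narmark: +69.3% ad valorem. Applied ad valorem rate = 69.3%.
Duty = $198,017.07 × 69.3% + 2,361 × $7.66 = $155,311.09.
Total = $25,182.34 + $155,311.09 = $180,493.43.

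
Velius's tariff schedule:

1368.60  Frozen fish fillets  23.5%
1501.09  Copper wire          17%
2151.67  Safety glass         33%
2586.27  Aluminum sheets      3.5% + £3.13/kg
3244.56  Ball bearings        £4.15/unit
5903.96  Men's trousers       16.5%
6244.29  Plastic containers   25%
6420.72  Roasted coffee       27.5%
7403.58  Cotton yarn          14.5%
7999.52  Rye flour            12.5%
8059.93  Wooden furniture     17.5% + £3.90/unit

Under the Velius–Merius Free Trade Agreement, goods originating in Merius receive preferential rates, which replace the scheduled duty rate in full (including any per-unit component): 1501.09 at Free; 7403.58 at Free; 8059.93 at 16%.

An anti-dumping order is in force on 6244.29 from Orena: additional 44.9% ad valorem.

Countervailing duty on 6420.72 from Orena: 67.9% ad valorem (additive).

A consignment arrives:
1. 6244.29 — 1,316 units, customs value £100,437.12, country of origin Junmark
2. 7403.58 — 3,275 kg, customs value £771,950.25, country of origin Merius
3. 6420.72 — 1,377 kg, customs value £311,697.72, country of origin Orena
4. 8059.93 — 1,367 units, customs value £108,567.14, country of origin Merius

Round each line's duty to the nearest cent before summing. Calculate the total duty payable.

Line 1 (6244.29, Junmark, 1,316 units, £100,437.12):
Base rate for 6244.29 is 25%.
The additional-duty order on 6244.29 targets Orena, not Junmark; it does not apply.
Duty = £100,437.12 × 25% = £25,109.28.
Line 2 (7403.58, Merius, 3,275 kg, £771,950.25):
Base rate for 7403.58 is 14.5%.
Origin Merius qualifies under the Velius–Merius agreement and 7403.58 is covered: preferential rate Free applies instead.
Duty = £771,950.25 × 0% = £0.00.
Line 3 (6420.72, Orena, 1,377 kg, £311,697.72):
Base rate for 6420.72 is 27.5%.
Additional duty on 6420.72 from Orena: +67.9%. Applied ad valorem rate: 27.5% + 67.9% = 95.4%.
Duty = £311,697.72 × 95.4% = £297,359.62.
Line 4 (8059.93, Merius, 1,367 units, £108,567.14):
Base rate for 8059.93 is 17.5% + £3.90/unit.
Origin Merius qualifies under the Velius–Merius agreement and 8059.93 is covered: preferential rate 16% applies instead.
Duty = £108,567.14 × 16% = £17,370.74.
Total = £25,109.28 + £0.00 + £297,359.62 + £17,370.74 = £339,839.64.

£339,839.64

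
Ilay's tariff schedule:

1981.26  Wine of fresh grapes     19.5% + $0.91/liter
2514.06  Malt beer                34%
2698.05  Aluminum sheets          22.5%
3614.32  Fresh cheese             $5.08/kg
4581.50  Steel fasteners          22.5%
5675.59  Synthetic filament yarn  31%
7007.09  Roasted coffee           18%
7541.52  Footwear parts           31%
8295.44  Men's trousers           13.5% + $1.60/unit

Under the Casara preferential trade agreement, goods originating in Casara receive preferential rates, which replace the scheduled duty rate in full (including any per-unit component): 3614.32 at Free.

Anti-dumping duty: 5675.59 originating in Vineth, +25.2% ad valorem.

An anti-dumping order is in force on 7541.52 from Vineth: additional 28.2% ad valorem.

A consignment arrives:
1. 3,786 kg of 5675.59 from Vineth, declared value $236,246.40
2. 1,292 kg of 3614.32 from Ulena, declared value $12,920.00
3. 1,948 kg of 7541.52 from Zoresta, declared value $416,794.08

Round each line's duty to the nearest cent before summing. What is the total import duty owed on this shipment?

$268,540.00

Line 1 (5675.59, Vineth, 3,786 kg, $236,246.40):
Base rate for 5675.59 is 31%.
Additional duty on 5675.59 from Vineth: +25.2%. Applied ad valorem rate: 31% + 25.2% = 56.2%.
Duty = $236,246.40 × 56.2% = $132,770.48.
Line 2 (3614.32, Ulena, 1,292 kg, $12,920.00):
Base rate for 3614.32 is $5.08/kg.
3614.32 has an FTA preferential rate, but origin Ulena is not Casara; base rate stands.
Duty = 1,292 × $5.08 = $6,563.36.
Line 3 (7541.52, Zoresta, 1,948 kg, $416,794.08):
Base rate for 7541.52 is 31%.
The additional-duty order on 7541.52 targets Vineth, not Zoresta; it does not apply.
Duty = $416,794.08 × 31% = $129,206.16.
Total = $132,770.48 + $6,563.36 + $129,206.16 = $268,540.00.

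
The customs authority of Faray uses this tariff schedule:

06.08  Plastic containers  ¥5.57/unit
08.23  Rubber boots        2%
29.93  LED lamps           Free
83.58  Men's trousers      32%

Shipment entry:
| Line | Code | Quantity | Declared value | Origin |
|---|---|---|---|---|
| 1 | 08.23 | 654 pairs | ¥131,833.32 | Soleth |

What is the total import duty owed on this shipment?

Line 1 (08.23, Soleth, 654 pairs, ¥131,833.32):
Base rate for 08.23 is 2%.
Duty = ¥131,833.32 × 2% = ¥2,636.67.

¥2,636.67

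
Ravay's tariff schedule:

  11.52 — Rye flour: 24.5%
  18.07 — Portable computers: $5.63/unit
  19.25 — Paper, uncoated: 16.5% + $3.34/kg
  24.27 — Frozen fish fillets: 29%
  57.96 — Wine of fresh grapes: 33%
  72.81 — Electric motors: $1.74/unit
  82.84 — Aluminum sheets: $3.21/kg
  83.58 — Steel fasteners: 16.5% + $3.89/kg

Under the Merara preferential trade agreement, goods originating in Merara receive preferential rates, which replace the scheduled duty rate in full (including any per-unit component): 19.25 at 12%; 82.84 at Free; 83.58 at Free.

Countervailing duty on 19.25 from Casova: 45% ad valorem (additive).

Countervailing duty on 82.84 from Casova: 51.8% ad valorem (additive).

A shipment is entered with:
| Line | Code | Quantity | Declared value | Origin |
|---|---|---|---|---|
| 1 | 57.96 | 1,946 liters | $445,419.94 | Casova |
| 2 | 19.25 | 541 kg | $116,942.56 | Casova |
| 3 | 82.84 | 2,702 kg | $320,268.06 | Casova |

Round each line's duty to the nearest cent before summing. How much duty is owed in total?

$395,287.47

Line 1 (57.96, Casova, 1,946 liters, $445,419.94):
Base rate for 57.96 is 33%.
Duty = $445,419.94 × 33% = $146,988.58.
Line 2 (19.25, Casova, 541 kg, $116,942.56):
Base rate for 19.25 is 16.5% + $3.34/kg.
19.25 has an FTA preferential rate, but origin Casova is not Merara; base rate stands.
Additional duty on 19.25 from Casova: +45%. Applied ad valorem rate: 16.5% + 45% = 61.5%.
Duty = $116,942.56 × 61.5% + 541 × $3.34 = $73,726.61.
Line 3 (82.84, Casova, 2,702 kg, $320,268.06):
Base rate for 82.84 is $3.21/kg.
82.84 has an FTA preferential rate, but origin Casova is not Merara; base rate stands.
Additional duty on 82.84 from Casova: +51.8% ad valorem. Applied ad valorem rate = 51.8%.
Duty = $320,268.06 × 51.8% + 2,702 × $3.21 = $174,572.28.
Total = $146,988.58 + $73,726.61 + $174,572.28 = $395,287.47.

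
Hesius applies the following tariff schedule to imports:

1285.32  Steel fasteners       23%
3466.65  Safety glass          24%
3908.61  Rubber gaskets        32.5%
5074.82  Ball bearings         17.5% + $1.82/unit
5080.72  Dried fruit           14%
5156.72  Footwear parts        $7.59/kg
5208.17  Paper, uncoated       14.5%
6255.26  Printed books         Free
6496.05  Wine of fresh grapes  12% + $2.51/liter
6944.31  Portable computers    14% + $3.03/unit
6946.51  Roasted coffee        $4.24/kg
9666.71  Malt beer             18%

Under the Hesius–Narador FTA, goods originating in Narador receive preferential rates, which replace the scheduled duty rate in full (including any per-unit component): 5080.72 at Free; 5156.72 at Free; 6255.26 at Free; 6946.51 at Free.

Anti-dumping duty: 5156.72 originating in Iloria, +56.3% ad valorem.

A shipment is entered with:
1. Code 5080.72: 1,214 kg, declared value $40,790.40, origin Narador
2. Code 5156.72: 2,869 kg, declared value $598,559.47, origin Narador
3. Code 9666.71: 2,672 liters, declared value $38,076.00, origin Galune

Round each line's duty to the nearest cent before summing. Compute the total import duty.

$6,853.68

Line 1 (5080.72, Narador, 1,214 kg, $40,790.40):
Base rate for 5080.72 is 14%.
Origin Narador qualifies under the Hesius–Narador agreement and 5080.72 is covered: preferential rate Free applies instead.
Duty = $40,790.40 × 0% = $0.00.
Line 2 (5156.72, Narador, 2,869 kg, $598,559.47):
Base rate for 5156.72 is $7.59/kg.
Origin Narador qualifies under the Hesius–Narador agreement and 5156.72 is covered: preferential rate Free applies instead.
The additional-duty order on 5156.72 targets Iloria, not Narador; it does not apply.
Duty = $598,559.47 × 0% = $0.00.
Line 3 (9666.71, Galune, 2,672 liters, $38,076.00):
Base rate for 9666.71 is 18%.
Duty = $38,076.00 × 18% = $6,853.68.
Total = $0.00 + $0.00 + $6,853.68 = $6,853.68.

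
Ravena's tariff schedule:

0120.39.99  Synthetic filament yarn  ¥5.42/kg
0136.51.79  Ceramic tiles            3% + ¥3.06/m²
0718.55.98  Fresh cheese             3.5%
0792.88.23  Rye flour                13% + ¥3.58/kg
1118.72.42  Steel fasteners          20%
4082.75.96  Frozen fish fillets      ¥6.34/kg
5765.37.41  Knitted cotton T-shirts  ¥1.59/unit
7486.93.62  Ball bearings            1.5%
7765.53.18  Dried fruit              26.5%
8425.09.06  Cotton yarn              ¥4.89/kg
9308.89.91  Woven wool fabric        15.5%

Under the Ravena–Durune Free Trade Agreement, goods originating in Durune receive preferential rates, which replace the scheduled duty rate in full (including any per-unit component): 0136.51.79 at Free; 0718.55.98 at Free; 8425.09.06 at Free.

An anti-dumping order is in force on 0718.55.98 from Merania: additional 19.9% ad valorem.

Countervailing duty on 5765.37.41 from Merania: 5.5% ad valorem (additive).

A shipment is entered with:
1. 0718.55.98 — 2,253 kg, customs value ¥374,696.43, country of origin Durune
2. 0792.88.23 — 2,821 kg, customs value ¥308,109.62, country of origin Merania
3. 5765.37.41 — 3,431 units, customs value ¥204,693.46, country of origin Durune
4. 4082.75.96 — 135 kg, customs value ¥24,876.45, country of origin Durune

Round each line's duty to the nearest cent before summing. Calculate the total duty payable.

¥56,464.62

Line 1 (0718.55.98, Durune, 2,253 kg, ¥374,696.43):
Base rate for 0718.55.98 is 3.5%.
Origin Durune qualifies under the Ravena–Durune agreement and 0718.55.98 is covered: preferential rate Free applies instead.
The additional-duty order on 0718.55.98 targets Merania, not Durune; it does not apply.
Duty = ¥374,696.43 × 0% = ¥0.00.
Line 2 (0792.88.23, Merania, 2,821 kg, ¥308,109.62):
Base rate for 0792.88.23 is 13% + ¥3.58/kg.
Duty = ¥308,109.62 × 13% + 2,821 × ¥3.58 = ¥50,153.43.
Line 3 (5765.37.41, Durune, 3,431 units, ¥204,693.46):
Base rate for 5765.37.41 is ¥1.59/unit.
Origin Durune is the FTA partner but 5765.37.41 is not on the preference list; base rate stands.
The additional-duty order on 5765.37.41 targets Merania, not Durune; it does not apply.
Duty = 3,431 × ¥1.59 = ¥5,455.29.
Line 4 (4082.75.96, Durune, 135 kg, ¥24,876.45):
Base rate for 4082.75.96 is ¥6.34/kg.
Origin Durune is the FTA partner but 4082.75.96 is not on the preference list; base rate stands.
Duty = 135 × ¥6.34 = ¥855.90.
Total = ¥0.00 + ¥50,153.43 + ¥5,455.29 + ¥855.90 = ¥56,464.62.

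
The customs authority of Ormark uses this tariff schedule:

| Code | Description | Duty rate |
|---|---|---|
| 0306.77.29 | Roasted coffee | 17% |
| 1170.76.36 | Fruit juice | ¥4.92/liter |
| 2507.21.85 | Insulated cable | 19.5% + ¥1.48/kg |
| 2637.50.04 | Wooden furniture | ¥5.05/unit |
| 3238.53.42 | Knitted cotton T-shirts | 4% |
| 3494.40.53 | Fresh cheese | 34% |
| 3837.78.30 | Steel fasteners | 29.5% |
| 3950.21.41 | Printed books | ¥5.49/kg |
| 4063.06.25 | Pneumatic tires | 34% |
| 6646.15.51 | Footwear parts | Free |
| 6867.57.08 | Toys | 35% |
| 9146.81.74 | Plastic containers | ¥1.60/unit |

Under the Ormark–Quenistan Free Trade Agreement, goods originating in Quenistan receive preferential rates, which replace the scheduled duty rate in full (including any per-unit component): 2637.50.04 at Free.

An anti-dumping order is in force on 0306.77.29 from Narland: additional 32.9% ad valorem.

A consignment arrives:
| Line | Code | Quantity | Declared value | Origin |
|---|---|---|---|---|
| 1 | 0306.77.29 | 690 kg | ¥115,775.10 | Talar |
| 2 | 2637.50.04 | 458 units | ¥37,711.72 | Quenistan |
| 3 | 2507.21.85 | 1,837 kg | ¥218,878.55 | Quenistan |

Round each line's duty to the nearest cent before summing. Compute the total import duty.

Line 1 (0306.77.29, Talar, 690 kg, ¥115,775.10):
Base rate for 0306.77.29 is 17%.
The additional-duty order on 0306.77.29 targets Narland, not Talar; it does not apply.
Duty = ¥115,775.10 × 17% = ¥19,681.77.
Line 2 (2637.50.04, Quenistan, 458 units, ¥37,711.72):
Base rate for 2637.50.04 is ¥5.05/unit.
Origin Quenistan qualifies under the Ormark–Quenistan agreement and 2637.50.04 is covered: preferential rate Free applies instead.
Duty = ¥37,711.72 × 0% = ¥0.00.
Line 3 (2507.21.85, Quenistan, 1,837 kg, ¥218,878.55):
Base rate for 2507.21.85 is 19.5% + ¥1.48/kg.
Origin Quenistan is the FTA partner but 2507.21.85 is not on the preference list; base rate stands.
Duty = ¥218,878.55 × 19.5% + 1,837 × ¥1.48 = ¥45,400.08.
Total = ¥19,681.77 + ¥0.00 + ¥45,400.08 = ¥65,081.85.

¥65,081.85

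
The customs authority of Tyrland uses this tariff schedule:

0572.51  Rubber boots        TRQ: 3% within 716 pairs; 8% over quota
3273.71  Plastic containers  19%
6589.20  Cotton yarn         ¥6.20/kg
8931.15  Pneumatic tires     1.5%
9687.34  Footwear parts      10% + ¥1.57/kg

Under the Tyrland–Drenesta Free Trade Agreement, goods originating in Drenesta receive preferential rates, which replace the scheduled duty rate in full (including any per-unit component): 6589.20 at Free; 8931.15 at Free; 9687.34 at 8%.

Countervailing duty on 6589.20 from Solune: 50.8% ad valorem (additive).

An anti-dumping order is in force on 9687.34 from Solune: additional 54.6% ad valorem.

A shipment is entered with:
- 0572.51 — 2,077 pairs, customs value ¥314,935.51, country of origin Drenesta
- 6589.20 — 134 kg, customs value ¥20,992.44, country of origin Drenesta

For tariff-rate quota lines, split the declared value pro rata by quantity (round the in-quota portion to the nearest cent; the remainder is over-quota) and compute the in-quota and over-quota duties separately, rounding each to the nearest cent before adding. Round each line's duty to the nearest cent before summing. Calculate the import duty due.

¥19,766.48

Line 1 (0572.51, Drenesta, 2,077 pairs, ¥314,935.51):
Code 0572.51 is under a tariff-rate quota (threshold 716 pairs). In-quota: 716 pairs at 3%; over-quota: 1,361 pairs at 8%.
Pro-rata value split: in-quota = ¥314,935.51 × 716/2,077 = ¥108,567.08; over-quota = ¥314,935.51 − ¥108,567.08 = ¥206,368.43.
In-quota duty = ¥108,567.08 × 3% = ¥3,257.01. Over-quota duty = ¥206,368.43 × 8% = ¥16,509.47.
Line duty = ¥3,257.01 + ¥16,509.47 = ¥19,766.48.
Line 2 (6589.20, Drenesta, 134 kg, ¥20,992.44):
Base rate for 6589.20 is ¥6.20/kg.
Origin Drenesta qualifies under the Tyrland–Drenesta agreement and 6589.20 is covered: preferential rate Free applies instead.
The additional-duty order on 6589.20 targets Solune, not Drenesta; it does not apply.
Duty = ¥20,992.44 × 0% = ¥0.00.
Total = ¥19,766.48 + ¥0.00 = ¥19,766.48.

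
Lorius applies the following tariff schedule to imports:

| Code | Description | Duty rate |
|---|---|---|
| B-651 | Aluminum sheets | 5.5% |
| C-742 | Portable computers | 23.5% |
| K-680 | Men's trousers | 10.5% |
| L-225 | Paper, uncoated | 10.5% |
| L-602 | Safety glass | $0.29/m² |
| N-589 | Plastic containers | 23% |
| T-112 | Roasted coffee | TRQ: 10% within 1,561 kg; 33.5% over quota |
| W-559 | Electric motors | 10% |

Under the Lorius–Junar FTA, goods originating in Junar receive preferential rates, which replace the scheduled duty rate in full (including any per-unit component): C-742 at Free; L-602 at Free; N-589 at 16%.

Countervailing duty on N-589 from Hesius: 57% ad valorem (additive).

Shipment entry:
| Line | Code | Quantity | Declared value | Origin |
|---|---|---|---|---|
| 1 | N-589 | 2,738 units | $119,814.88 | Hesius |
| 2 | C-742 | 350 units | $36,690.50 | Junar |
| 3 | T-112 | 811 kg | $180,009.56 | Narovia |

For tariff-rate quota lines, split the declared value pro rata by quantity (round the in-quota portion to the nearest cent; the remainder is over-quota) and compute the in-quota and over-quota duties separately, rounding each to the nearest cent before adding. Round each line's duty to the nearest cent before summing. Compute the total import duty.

Line 1 (N-589, Hesius, 2,738 units, $119,814.88):
Base rate for N-589 is 23%.
N-589 has an FTA preferential rate, but origin Hesius is not Junar; base rate stands.
Additional duty on N-589 from Hesius: +57%. Applied ad valorem rate: 23% + 57% = 80%.
Duty = $119,814.88 × 80% = $95,851.90.
Line 2 (C-742, Junar, 350 units, $36,690.50):
Base rate for C-742 is 23.5%.
Origin Junar qualifies under the Lorius–Junar agreement and C-742 is covered: preferential rate Free applies instead.
Duty = $36,690.50 × 0% = $0.00.
Line 3 (T-112, Narovia, 811 kg, $180,009.56):
Code T-112 is under a tariff-rate quota (threshold 1,561 kg). Quantity 811 kg is within the quota, so the in-quota rate 10% applies to the full value.
Duty = $180,009.56 × 10% = $18,000.96.
Total = $95,851.90 + $0.00 + $18,000.96 = $113,852.86.

$113,852.86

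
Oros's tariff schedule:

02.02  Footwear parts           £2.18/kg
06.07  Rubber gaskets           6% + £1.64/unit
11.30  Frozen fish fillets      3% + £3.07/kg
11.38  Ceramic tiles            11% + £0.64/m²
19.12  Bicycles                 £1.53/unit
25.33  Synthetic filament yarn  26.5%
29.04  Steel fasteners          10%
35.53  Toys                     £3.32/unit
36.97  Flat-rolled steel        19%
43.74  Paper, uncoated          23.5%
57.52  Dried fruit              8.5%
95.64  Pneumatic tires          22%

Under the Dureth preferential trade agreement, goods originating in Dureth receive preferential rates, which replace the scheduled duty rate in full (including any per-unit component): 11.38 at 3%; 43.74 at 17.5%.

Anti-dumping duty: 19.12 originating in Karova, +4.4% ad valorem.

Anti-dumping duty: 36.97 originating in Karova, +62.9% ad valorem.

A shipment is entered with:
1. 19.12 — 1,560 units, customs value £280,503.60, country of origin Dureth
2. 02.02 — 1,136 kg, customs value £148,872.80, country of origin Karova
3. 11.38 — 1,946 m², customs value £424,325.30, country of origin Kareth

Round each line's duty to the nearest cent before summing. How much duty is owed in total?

Line 1 (19.12, Dureth, 1,560 units, £280,503.60):
Base rate for 19.12 is £1.53/unit.
Origin Dureth is the FTA partner but 19.12 is not on the preference list; base rate stands.
The additional-duty order on 19.12 targets Karova, not Dureth; it does not apply.
Duty = 1,560 × £1.53 = £2,386.80.
Line 2 (02.02, Karova, 1,136 kg, £148,872.80):
Base rate for 02.02 is £2.18/kg.
Duty = 1,136 × £2.18 = £2,476.48.
Line 3 (11.38, Kareth, 1,946 m², £424,325.30):
Base rate for 11.38 is 11% + £0.64/m².
11.38 has an FTA preferential rate, but origin Kareth is not Dureth; base rate stands.
Duty = £424,325.30 × 11% + 1,946 × £0.64 = £47,921.22.
Total = £2,386.80 + £2,476.48 + £47,921.22 = £52,784.50.

£52,784.50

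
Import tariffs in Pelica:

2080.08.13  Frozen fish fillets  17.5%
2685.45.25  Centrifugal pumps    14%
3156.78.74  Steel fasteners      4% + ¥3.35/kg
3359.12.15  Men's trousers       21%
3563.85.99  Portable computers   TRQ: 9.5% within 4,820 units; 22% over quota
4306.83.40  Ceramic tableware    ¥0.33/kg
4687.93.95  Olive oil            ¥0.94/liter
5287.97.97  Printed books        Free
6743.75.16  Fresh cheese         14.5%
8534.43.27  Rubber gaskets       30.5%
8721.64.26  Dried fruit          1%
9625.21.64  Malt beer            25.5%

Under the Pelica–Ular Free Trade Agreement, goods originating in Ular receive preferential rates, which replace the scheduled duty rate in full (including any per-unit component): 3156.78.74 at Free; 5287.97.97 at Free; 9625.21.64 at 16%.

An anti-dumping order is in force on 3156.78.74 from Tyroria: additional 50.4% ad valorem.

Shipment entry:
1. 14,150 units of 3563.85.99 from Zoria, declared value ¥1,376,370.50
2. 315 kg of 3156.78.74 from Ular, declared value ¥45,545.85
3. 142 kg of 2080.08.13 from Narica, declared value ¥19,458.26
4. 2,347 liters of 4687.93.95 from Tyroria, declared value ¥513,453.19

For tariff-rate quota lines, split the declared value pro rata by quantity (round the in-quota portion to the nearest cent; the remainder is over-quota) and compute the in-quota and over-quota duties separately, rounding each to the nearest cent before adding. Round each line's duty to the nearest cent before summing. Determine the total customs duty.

Line 1 (3563.85.99, Zoria, 14,150 units, ¥1,376,370.50):
Code 3563.85.99 is under a tariff-rate quota (threshold 4,820 units). In-quota: 4,820 units at 9.5%; over-quota: 9,330 units at 22%.
Pro-rata value split: in-quota = ¥1,376,370.50 × 4,820/14,150 = ¥468,841.40; over-quota = ¥1,376,370.50 − ¥468,841.40 = ¥907,529.10.
In-quota duty = ¥468,841.40 × 9.5% = ¥44,539.93. Over-quota duty = ¥907,529.10 × 22% = ¥199,656.40.
Line duty = ¥44,539.93 + ¥199,656.40 = ¥244,196.33.
Line 2 (3156.78.74, Ular, 315 kg, ¥45,545.85):
Base rate for 3156.78.74 is 4% + ¥3.35/kg.
Origin Ular qualifies under the Pelica–Ular agreement and 3156.78.74 is covered: preferential rate Free applies instead.
The additional-duty order on 3156.78.74 targets Tyroria, not Ular; it does not apply.
Duty = ¥45,545.85 × 0% = ¥0.00.
Line 3 (2080.08.13, Narica, 142 kg, ¥19,458.26):
Base rate for 2080.08.13 is 17.5%.
Duty = ¥19,458.26 × 17.5% = ¥3,405.20.
Line 4 (4687.93.95, Tyroria, 2,347 liters, ¥513,453.19):
Base rate for 4687.93.95 is ¥0.94/liter.
Duty = 2,347 × ¥0.94 = ¥2,206.18.
Total = ¥244,196.33 + ¥0.00 + ¥3,405.20 + ¥2,206.18 = ¥249,807.71.

¥249,807.71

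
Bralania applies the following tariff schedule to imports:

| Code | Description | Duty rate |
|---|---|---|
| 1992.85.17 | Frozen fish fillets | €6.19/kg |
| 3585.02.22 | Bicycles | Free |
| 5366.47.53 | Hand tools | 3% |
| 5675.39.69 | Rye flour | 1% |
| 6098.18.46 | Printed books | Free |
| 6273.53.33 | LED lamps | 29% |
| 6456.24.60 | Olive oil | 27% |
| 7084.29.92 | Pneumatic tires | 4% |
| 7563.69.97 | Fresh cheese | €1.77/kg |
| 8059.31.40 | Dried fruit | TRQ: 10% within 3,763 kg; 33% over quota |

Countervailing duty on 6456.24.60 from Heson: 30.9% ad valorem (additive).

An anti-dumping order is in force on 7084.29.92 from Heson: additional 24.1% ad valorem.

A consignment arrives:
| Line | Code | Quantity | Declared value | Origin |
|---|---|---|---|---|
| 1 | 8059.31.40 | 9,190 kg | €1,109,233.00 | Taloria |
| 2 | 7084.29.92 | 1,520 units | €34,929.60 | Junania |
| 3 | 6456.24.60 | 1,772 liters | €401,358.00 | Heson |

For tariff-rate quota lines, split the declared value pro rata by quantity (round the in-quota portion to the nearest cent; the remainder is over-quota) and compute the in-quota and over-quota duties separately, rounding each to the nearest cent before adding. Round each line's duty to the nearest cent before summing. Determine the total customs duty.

€495,365.71

Line 1 (8059.31.40, Taloria, 9,190 kg, €1,109,233.00):
Code 8059.31.40 is under a tariff-rate quota (threshold 3,763 kg). In-quota: 3,763 kg at 10%; over-quota: 5,427 kg at 33%.
Pro-rata value split: in-quota = €1,109,233.00 × 3,763/9,190 = €454,194.10; over-quota = €1,109,233.00 − €454,194.10 = €655,038.90.
In-quota duty = €454,194.10 × 10% = €45,419.41. Over-quota duty = €655,038.90 × 33% = €216,162.84.
Line duty = €45,419.41 + €216,162.84 = €261,582.25.
Line 2 (7084.29.92, Junania, 1,520 units, €34,929.60):
Base rate for 7084.29.92 is 4%.
The additional-duty order on 7084.29.92 targets Heson, not Junania; it does not apply.
Duty = €34,929.60 × 4% = €1,397.18.
Line 3 (6456.24.60, Heson, 1,772 liters, €401,358.00):
Base rate for 6456.24.60 is 27%.
Additional duty on 6456.24.60 from Heson: +30.9%. Applied ad valorem rate: 27% + 30.9% = 57.9%.
Duty = €401,358.00 × 57.9% = €232,386.28.
Total = €261,582.25 + €1,397.18 + €232,386.28 = €495,365.71.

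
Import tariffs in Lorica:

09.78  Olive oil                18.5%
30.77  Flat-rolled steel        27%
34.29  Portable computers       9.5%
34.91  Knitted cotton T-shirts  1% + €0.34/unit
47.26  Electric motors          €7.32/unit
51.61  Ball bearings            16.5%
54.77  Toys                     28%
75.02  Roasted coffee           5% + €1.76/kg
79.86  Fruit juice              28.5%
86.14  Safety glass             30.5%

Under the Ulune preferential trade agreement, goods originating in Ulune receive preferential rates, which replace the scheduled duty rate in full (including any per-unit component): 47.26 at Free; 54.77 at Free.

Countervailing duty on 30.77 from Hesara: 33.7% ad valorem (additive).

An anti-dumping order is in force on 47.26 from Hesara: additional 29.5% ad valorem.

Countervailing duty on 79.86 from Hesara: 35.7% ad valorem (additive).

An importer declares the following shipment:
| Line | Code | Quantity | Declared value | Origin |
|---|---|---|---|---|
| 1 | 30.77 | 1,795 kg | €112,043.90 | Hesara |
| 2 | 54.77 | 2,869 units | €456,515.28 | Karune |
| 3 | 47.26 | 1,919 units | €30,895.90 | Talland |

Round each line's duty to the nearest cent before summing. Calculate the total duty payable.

Line 1 (30.77, Hesara, 1,795 kg, €112,043.90):
Base rate for 30.77 is 27%.
Additional duty on 30.77 from Hesara: +33.7%. Applied ad valorem rate: 27% + 33.7% = 60.7%.
Duty = €112,043.90 × 60.7% = €68,010.65.
Line 2 (54.77, Karune, 2,869 units, €456,515.28):
Base rate for 54.77 is 28%.
54.77 has an FTA preferential rate, but origin Karune is not Ulune; base rate stands.
Duty = €456,515.28 × 28% = €127,824.28.
Line 3 (47.26, Talland, 1,919 units, €30,895.90):
Base rate for 47.26 is €7.32/unit.
47.26 has an FTA preferential rate, but origin Talland is not Ulune; base rate stands.
The additional-duty order on 47.26 targets Hesara, not Talland; it does not apply.
Duty = 1,919 × €7.32 = €14,047.08.
Total = €68,010.65 + €127,824.28 + €14,047.08 = €209,882.01.

€209,882.01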